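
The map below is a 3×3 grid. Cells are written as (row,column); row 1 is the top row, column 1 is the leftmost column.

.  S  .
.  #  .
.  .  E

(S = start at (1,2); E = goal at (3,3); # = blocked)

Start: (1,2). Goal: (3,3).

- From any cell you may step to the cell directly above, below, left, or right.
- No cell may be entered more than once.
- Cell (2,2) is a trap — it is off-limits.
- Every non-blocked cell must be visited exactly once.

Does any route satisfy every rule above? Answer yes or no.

Exhausting the options from (1,2), every branch either dead-ends against blocked cells, would have to re-enter a cell already used, or reaches the goal with a constraint still unmet.

no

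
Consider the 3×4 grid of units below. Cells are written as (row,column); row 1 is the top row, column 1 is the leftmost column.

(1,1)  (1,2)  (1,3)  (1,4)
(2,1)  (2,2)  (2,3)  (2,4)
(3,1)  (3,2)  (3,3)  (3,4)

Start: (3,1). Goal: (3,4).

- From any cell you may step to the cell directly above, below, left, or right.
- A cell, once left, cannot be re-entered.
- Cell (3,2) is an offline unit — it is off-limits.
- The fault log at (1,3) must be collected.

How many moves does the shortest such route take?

Any route passes through (1,3) somewhere between (3,1) and (3,4). Summing Manhattan distances along the two legs ((3,1) → (1,3) → (3,4)) gives a lower bound of 4 + 3 = 7 moves.
A route of 7 moves achieves this: (3,1) → (2,1) → (1,1) → (1,2) → (1,3) → (2,3) → (3,3) → (3,4).
Since 7 matches the lower bound, it is optimal.

7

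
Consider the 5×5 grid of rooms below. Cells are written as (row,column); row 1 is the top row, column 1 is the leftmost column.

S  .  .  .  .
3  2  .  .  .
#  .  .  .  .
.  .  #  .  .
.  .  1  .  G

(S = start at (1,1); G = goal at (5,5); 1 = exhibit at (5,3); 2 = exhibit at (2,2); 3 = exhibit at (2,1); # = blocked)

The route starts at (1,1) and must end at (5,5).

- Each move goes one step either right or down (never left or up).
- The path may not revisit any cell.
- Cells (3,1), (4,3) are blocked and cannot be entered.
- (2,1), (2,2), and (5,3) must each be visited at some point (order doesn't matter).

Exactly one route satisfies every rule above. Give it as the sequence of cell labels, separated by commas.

Moves only go right or down, so the column and row indices never decrease.
Route from (1,1): down to (2,1), right to (2,2), 3× down (reaching (5,2)), 3× right (reaching (5,5)) — 8 moves in all.
Check: all required cells visited.

(1,1), (2,1), (2,2), (3,2), (4,2), (5,2), (5,3), (5,4), (5,5)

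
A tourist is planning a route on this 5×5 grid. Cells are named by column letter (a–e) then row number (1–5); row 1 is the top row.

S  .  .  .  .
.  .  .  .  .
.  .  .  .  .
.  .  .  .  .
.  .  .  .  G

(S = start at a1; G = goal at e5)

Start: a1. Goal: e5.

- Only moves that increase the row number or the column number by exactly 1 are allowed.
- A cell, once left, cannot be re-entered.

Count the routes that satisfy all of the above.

A right/down-only route from a1 to e5 makes exactly 4 down-moves and 4 right-moves in some order.
With no other constraints that would be C(8,4) = 70 routes.
That gives 70 routes.

70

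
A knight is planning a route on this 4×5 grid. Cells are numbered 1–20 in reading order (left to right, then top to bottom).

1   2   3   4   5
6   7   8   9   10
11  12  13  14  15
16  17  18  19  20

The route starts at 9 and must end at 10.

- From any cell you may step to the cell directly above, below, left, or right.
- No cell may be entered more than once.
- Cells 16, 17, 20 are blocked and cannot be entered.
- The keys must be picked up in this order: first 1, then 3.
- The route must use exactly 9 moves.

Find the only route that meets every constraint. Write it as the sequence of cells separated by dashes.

9 - 8 - 7 - 6 - 1 - 2 - 3 - 4 - 5 - 10

The waypoints must appear in the order 1, 3, with no cell reused.
Route from 9: 3× left (reaching 6), up to 1, 4× right (reaching 5), down to 10 — 9 moves in all.
Check: order respected (1 at step 4, 3 at step 6); 9 moves as required.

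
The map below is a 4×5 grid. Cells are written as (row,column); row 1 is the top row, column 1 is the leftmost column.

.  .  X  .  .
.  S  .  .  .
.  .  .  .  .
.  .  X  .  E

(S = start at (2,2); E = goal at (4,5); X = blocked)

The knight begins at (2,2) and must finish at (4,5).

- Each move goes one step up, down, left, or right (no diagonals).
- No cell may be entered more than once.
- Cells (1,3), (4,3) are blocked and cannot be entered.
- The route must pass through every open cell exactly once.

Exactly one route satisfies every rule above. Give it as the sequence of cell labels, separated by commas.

(2,2), (1,2), (1,1), (2,1), (3,1), (4,1), (4,2), (3,2), (3,3), (2,3), (2,4), (1,4), (1,5), (2,5), (3,5), (3,4), (4,4), (4,5)

Need to visit all 18 open cells exactly once, starting at (2,2) and ending at (4,5).
Cell (4,4) has only two open neighbours ((3,4) and (4,5)), so the path must pass straight through it: one of those is the cell it's entered from and the other is where it exits.
Route from (2,2): up 1 to (1,2), left 1 to (1,1), down 3 to (4,1), right 1 to (4,2), up 1 to (3,2), right 1 to (3,3), up 1 to (2,3), right 1 to (2,4), up 1 to (1,4), right 1 to (1,5), down 2 to (3,5), left 1 to (3,4), down 1 to (4,4), right 1 to (4,5) — 17 moves in all.
Check: all 18 open cells covered.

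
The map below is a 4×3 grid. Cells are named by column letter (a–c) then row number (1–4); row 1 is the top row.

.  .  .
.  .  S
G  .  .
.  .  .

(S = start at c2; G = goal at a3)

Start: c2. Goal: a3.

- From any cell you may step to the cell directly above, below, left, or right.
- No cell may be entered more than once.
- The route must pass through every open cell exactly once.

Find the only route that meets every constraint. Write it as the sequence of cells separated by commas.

c2, c1, b1, a1, a2, b2, b3, c3, c4, b4, a4, a3

Need to visit all 12 open cells exactly once, starting at c2 and ending at a3.
Cell a4 has only two open neighbours (a3 and b4), so the path must pass straight through it: one of those is the cell it's entered from and the other is where it exits.
Route from c2: up to c1, 2× left (reaching a1), down to a2, right to b2, down to b3, right to c3, down to c4, 2× left (reaching a4), up to a3 — 11 moves in all.
Check: all 12 open cells covered.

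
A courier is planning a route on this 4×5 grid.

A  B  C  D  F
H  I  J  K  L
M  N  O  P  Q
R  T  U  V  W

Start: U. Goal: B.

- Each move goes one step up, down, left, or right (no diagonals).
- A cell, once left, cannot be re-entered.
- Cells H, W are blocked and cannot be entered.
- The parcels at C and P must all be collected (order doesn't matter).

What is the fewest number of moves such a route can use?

6

Any route passes through C and P in some order between U and B. Summing Manhattan distances along each leg and taking the cheapest ordering (U → P → C → B) gives a lower bound of 2 + 3 + 1 = 6 moves.
A route of 6 moves achieves this: U → O → P → K → D → C → B.
Since 6 matches the lower bound, it is optimal.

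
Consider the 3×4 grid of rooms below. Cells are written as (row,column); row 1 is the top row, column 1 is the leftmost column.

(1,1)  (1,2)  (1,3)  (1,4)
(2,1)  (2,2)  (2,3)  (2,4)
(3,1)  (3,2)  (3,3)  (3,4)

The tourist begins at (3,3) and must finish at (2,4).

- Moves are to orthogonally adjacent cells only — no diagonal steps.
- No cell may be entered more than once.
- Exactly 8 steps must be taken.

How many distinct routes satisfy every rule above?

9

Need simple routes of exactly 8 moves from (3,3) to (2,4) (Manhattan distance 2, so 3 moves are spent on a detour and 3 undoing it).
Branch systematically from the start, pruning whenever the remaining move budget drops below the Manhattan distance to (2,4) or differs from it in parity. Grouping the completions by first move — via (2,3): 1; via (3,2): 8 (no valid completion starts via (3,4)) — and summing: 1 + 8 = 9.
That gives 9 routes.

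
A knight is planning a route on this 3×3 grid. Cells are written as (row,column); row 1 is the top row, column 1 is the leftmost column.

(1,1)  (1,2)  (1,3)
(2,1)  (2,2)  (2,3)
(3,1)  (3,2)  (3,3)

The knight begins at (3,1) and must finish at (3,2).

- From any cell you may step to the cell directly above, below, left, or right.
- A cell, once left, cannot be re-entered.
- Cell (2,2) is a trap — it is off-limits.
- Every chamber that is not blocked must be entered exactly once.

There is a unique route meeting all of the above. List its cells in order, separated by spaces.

Need to visit all 8 open cells exactly once, starting at (3,1) and ending at (3,2).
Cell (3,3) has only two open neighbours ((2,3) and (3,2)), so the path must pass straight through it: one of those is the cell it's entered from and the other is where it exits.
Route from (3,1): 2× up (reaching (1,1)), 2× right (reaching (1,3)), 2× down (reaching (3,3)), left to (3,2) — 7 moves in all.
Check: all 8 open cells covered.

(3,1) (2,1) (1,1) (1,2) (1,3) (2,3) (3,3) (3,2)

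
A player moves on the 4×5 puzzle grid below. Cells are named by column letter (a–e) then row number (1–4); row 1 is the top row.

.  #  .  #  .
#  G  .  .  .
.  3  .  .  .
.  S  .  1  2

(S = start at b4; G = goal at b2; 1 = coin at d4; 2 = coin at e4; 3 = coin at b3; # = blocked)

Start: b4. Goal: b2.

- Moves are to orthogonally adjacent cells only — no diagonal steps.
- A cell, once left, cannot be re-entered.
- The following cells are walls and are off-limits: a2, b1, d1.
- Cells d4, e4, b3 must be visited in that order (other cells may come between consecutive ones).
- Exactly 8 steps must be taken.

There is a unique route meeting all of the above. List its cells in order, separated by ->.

The waypoints must appear in the order d4, e4, b3, with no cell reused.
Route from b4: 3× right (reaching e4), up to e3, 3× left (reaching b3), up to b2 — 8 moves in all.
Check: order respected (1 at step 2, 2 at step 3, 3 at step 7); 8 moves as required.

b4 -> c4 -> d4 -> e4 -> e3 -> d3 -> c3 -> b3 -> b2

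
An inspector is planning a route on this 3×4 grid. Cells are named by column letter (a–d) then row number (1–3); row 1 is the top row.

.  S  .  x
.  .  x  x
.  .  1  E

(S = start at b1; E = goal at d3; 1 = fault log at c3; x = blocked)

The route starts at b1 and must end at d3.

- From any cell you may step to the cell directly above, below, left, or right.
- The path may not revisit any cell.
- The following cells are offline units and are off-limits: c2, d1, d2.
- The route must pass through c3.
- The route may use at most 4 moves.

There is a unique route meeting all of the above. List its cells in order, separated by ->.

b1 -> b2 -> b3 -> c3 -> d3

The 4-move cap with required stops at c3 leaves no slack for detours.
Route from b1: down 2 to b3, right 2 to d3 — 4 moves in all.
Check: all required cells visited; 4 ≤ 4 moves.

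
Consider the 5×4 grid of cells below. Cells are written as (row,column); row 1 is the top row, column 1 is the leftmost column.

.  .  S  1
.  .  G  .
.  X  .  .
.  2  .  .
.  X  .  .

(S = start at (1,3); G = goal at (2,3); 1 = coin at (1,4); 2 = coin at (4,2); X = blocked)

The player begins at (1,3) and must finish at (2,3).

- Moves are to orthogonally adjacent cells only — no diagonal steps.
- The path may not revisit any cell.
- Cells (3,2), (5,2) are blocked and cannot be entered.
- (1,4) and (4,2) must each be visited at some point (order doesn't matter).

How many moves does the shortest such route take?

11

Any route passes through (1,4) and (4,2) in some order between (1,3) and (2,3). Summing Manhattan distances along each leg and taking the cheapest ordering ((1,3) → (1,4) → (4,2) → (2,3)) gives a lower bound of 1 + 5 + 3 = 9 moves.
The shortest route satisfying every rule uses 11 moves: (1,3) → (1,4) → (2,4) → (3,4) → (4,4) → (4,3) → (4,2) → (4,1) → (3,1) → (2,1) → (2,2) → (2,3).
The bound of 9 isn't tight here; checking systematically, no route of length 9 through 10 satisfies every constraint, so 11 is the minimum.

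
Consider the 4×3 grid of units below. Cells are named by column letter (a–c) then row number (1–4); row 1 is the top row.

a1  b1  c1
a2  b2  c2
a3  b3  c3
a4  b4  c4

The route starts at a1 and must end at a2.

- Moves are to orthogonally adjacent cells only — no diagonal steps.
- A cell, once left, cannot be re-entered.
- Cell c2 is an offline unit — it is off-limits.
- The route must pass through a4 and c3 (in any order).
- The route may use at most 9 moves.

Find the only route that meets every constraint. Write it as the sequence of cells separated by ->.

The 9-move cap with required stops at a4, c3 leaves no slack for detours.
Route from a1: right 1 to b1, down 2 to b3, right 1 to c3, down 1 to c4, left 2 to a4, up 2 to a2 — 9 moves in all.
Check: all required cells visited; 9 ≤ 9 moves.

a1 -> b1 -> b2 -> b3 -> c3 -> c4 -> b4 -> a4 -> a3 -> a2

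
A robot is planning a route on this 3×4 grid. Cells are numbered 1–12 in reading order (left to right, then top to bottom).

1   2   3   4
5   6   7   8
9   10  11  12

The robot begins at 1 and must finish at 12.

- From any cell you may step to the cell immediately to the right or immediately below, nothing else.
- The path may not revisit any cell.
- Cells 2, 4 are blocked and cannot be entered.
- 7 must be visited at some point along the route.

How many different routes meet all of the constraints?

A right/down-only route from 1 to 12 makes exactly 2 down-moves and 3 right-moves in some order.
With no other constraints that would be C(5,2) = 10 routes.
Split at 7 and multiply the segment counts (each segment already excludes blocked cells): 1→7: 1; 7→12: 2; product = 2.
That gives 2 routes.

2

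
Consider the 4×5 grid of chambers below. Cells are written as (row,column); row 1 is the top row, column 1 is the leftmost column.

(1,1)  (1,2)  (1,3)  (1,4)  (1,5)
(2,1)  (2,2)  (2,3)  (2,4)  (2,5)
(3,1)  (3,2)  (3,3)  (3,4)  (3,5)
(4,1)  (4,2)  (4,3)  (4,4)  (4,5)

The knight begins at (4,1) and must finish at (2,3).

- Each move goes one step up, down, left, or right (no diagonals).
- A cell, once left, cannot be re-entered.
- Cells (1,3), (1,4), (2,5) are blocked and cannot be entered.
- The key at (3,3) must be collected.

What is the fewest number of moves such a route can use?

4

Any route passes through (3,3) somewhere between (4,1) and (2,3). Summing Manhattan distances along the two legs ((4,1) → (3,3) → (2,3)) gives a lower bound of 3 + 1 = 4 moves.
A route of 4 moves achieves this: (4,1) → (3,1) → (3,2) → (3,3) → (2,3).
Since 4 matches the lower bound, it is optimal.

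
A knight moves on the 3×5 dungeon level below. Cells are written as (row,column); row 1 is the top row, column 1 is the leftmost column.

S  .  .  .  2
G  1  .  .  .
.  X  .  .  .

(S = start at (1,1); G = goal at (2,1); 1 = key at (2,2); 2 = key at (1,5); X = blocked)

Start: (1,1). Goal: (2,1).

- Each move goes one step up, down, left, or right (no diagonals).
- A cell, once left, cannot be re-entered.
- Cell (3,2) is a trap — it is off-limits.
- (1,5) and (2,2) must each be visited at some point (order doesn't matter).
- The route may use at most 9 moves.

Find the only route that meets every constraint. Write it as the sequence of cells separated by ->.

(1,1) -> (1,2) -> (1,3) -> (1,4) -> (1,5) -> (2,5) -> (2,4) -> (2,3) -> (2,2) -> (2,1)

The budget equals the shortest possible length, so every move has to be on a shortest route through the required cells.
Route from (1,1): right 4 to (1,5), down 1 to (2,5), left 4 to (2,1) — 9 moves in all.
Check: all required cells visited; 9 ≤ 9 moves.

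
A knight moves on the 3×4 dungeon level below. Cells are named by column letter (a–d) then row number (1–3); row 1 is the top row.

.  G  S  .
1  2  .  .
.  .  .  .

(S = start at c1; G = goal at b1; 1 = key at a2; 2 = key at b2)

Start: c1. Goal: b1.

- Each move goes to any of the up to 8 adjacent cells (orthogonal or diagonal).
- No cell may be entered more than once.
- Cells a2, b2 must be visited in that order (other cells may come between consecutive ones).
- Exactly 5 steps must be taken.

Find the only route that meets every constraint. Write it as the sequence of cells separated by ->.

c1 -> c2 -> b3 -> a2 -> b2 -> b1

The waypoints must appear in the order a2, b2, with no cell reused.
Route from c1: down to c2, down-left to b3, up-left to a2, right to b2, up to b1 — 5 moves in all.
Check: order respected (1 at step 3, 2 at step 4); 5 moves as required.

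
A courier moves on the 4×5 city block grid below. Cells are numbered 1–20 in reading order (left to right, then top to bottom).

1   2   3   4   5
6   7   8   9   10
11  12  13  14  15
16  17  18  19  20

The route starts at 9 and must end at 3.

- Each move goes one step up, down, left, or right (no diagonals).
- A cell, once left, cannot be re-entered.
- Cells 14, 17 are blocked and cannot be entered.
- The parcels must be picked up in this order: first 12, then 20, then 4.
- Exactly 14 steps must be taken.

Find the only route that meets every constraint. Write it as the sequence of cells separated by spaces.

The waypoints must appear in the order 12, 20, 4, with no cell reused.
Route from 9: left 3 to 6, down 1 to 11, right 2 to 13, down 1 to 18, right 2 to 20, up 3 to 5, left 2 to 3 — 14 moves in all.
Check: order respected (12 at step 5, 20 at step 9, 4 at step 13); 14 moves as required.

9 8 7 6 11 12 13 18 19 20 15 10 5 4 3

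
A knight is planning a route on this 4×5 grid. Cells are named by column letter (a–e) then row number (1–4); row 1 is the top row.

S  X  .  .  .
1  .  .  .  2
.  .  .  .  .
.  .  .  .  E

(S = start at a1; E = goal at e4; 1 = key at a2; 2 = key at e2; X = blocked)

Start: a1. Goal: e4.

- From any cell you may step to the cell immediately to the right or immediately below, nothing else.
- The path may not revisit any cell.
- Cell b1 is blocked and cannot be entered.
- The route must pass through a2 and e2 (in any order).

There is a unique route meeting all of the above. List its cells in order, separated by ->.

a1 -> a2 -> b2 -> c2 -> d2 -> e2 -> e3 -> e4

Moves only go right or down, so the column and row indices never decrease.
Route from a1: down to a2, 4× right (reaching e2), 2× down (reaching e4) — 7 moves in all.
Check: all required cells visited.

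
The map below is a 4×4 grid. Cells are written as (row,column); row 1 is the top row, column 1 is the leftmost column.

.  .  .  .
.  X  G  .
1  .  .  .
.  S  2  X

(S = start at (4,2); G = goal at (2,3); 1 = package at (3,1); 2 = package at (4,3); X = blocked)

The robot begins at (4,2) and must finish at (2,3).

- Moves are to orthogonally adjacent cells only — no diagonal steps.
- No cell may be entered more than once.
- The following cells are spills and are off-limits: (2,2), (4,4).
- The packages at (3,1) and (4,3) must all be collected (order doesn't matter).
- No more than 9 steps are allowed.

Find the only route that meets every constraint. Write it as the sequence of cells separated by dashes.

The budget equals the shortest possible length, so every move has to be on a shortest route through the required cells.
Route from (4,2): right to (4,3), up to (3,3), 2× left (reaching (3,1)), 2× up (reaching (1,1)), 2× right (reaching (1,3)), down to (2,3) — 9 moves in all.
Check: all required cells visited; 9 ≤ 9 moves.

(4,2) - (4,3) - (3,3) - (3,2) - (3,1) - (2,1) - (1,1) - (1,2) - (1,3) - (2,3)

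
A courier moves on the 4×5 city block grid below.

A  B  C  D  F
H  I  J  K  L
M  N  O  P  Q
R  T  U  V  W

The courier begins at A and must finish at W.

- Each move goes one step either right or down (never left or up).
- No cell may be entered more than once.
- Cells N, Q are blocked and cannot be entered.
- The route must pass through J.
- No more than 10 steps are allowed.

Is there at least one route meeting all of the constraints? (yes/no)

One route that works: A → H → I → J → O → U → V → W.

yes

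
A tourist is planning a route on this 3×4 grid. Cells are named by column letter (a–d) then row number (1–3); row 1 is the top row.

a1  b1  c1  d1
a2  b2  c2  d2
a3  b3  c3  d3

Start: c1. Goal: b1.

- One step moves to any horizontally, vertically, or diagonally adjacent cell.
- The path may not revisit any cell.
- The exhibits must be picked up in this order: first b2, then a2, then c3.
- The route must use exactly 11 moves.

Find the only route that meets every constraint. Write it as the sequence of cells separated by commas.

The waypoints must appear in the order b2, a2, c3, with no cell reused.
Route from c1: down-left to b2, up-left to a1, 2× down (reaching a3), 3× right (reaching d3), 2× up (reaching d1), down-left to c2, up-left to b1 — 11 moves in all.
Check: order respected (b2 at step 1, a2 at step 3, c3 at step 6); 11 moves as required.

c1, b2, a1, a2, a3, b3, c3, d3, d2, d1, c2, b1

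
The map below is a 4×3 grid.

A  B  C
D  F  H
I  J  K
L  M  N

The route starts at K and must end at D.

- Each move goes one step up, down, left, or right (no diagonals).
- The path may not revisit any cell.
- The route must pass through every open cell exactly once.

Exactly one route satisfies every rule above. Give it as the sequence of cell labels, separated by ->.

K -> N -> M -> L -> I -> J -> F -> H -> C -> B -> A -> D

Need to visit all 12 open cells exactly once, starting at K and ending at D.
Cell C has only two open neighbours (H and B), so the path must pass straight through it: one of those is the cell it's entered from and the other is where it exits.
Route from K: down to N, 2× left (reaching L), up to I, right to J, up to F, right to H, up to C, 2× left (reaching A), down to D — 11 moves in all.
Check: all 12 open cells covered.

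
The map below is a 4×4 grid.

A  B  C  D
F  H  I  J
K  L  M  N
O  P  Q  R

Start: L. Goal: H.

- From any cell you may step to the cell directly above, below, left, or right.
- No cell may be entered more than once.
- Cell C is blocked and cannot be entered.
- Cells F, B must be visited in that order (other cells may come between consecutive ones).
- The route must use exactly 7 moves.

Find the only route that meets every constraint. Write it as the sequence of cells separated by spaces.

L P O K F A B H

The waypoints must appear in the order F, B, with no cell reused.
Route from L: down to P, left to O, 3× up (reaching A), right to B, down to H — 7 moves in all.
Check: order respected (F at step 4, B at step 6); 7 moves as required.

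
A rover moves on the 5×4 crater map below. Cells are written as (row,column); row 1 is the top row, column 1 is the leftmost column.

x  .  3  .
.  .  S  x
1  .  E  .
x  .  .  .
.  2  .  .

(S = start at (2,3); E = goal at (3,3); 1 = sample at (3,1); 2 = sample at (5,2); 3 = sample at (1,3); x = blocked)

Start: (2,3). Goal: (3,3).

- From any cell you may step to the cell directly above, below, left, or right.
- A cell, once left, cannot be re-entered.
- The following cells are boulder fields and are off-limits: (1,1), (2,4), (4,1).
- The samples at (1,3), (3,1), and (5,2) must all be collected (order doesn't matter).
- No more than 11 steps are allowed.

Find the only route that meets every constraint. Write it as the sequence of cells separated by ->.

(2,3) -> (1,3) -> (1,2) -> (2,2) -> (2,1) -> (3,1) -> (3,2) -> (4,2) -> (5,2) -> (5,3) -> (4,3) -> (3,3)

The budget equals the shortest possible length, so every move has to be on a shortest route through the required cells.
Route from (2,3): up 1 to (1,3), left 1 to (1,2), down 1 to (2,2), left 1 to (2,1), down 1 to (3,1), right 1 to (3,2), down 2 to (5,2), right 1 to (5,3), up 2 to (3,3) — 11 moves in all.
Check: all required cells visited; 11 ≤ 11 moves.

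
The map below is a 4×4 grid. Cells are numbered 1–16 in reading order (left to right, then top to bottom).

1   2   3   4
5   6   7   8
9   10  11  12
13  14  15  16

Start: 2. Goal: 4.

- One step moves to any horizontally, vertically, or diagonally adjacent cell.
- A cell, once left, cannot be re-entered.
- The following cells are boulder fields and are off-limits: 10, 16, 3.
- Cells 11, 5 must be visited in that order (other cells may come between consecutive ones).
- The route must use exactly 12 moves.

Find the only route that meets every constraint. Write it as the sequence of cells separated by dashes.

2 - 7 - 11 - 6 - 1 - 5 - 9 - 13 - 14 - 15 - 12 - 8 - 4

The waypoints must appear in the order 11, 5, with no cell reused.
Route from 2: down-right to 7, down to 11, 2× up-left (reaching 1), 3× down (reaching 13), 2× right (reaching 15), up-right to 12, 2× up (reaching 4) — 12 moves in all.
Check: order respected (11 at step 2, 5 at step 5); 12 moves as required.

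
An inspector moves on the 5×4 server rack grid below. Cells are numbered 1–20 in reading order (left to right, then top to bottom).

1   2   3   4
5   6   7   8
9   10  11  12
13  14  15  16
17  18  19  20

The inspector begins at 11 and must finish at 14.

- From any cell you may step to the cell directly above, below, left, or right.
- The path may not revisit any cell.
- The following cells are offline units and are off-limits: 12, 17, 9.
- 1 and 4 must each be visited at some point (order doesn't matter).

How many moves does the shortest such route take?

10

Any route passes through 1 and 4 in some order between 11 and 14. Summing Manhattan distances along each leg and taking the cheapest ordering (11 → 4 → 1 → 14) gives a lower bound of 3 + 3 + 4 = 10 moves.
A route of 10 moves achieves this: 11 → 7 → 8 → 4 → 3 → 2 → 1 → 5 → 6 → 10 → 14.
Since 10 matches the lower bound, it is optimal.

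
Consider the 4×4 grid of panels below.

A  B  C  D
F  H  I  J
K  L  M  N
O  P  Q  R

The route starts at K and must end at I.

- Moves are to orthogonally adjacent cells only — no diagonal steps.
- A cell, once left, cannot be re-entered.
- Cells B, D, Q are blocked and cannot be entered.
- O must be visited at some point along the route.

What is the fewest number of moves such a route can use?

5

Any route passes through O somewhere between K and I. Summing Manhattan distances along the two legs (K → O → I) gives a lower bound of 1 + 4 = 5 moves.
A route of 5 moves achieves this: K → O → P → L → H → I.
Since 5 matches the lower bound, it is optimal.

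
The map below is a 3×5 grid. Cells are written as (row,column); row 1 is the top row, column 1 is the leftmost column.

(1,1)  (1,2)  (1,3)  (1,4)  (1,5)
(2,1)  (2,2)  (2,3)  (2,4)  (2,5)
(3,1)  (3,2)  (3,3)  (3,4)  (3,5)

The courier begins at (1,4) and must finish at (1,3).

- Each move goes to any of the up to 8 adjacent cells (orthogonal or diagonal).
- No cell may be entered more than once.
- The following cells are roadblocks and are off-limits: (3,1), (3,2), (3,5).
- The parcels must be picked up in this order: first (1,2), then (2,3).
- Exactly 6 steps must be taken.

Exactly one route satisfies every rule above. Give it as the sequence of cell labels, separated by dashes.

(1,4) - (2,4) - (3,3) - (2,2) - (1,2) - (2,3) - (1,3)

The waypoints must appear in the order (1,2), (2,3), with no cell reused.
Route from (1,4): down to (2,4), down-left to (3,3), up-left to (2,2), up to (1,2), down-right to (2,3), up to (1,3) — 6 moves in all.
Check: order respected ((1,2) at step 4, (2,3) at step 5); 6 moves as required.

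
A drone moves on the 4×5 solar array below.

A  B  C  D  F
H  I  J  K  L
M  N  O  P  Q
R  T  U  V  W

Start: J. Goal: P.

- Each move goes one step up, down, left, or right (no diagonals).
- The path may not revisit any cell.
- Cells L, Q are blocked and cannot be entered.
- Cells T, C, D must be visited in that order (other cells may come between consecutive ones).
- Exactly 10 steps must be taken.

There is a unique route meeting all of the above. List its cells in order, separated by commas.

The waypoints must appear in the order T, C, D, with no cell reused.
Route from J: 2× down (reaching U), left to T, 3× up (reaching B), 2× right (reaching D), 2× down (reaching P) — 10 moves in all.
Check: order respected (T at step 3, C at step 7, D at step 8); 10 moves as required.

J, O, U, T, N, I, B, C, D, K, P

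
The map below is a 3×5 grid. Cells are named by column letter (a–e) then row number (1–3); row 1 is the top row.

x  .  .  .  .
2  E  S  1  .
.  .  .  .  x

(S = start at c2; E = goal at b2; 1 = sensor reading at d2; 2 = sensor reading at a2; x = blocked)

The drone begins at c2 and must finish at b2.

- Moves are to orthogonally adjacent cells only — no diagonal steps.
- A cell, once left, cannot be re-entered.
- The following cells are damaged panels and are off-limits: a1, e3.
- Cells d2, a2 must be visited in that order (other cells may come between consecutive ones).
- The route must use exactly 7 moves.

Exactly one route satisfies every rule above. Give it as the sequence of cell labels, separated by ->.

c2 -> d2 -> d3 -> c3 -> b3 -> a3 -> a2 -> b2

The waypoints must appear in the order d2, a2, with no cell reused.
Route from c2: right 1 to d2, down 1 to d3, left 3 to a3, up 1 to a2, right 1 to b2 — 7 moves in all.
Check: order respected (1 at step 1, 2 at step 6); 7 moves as required.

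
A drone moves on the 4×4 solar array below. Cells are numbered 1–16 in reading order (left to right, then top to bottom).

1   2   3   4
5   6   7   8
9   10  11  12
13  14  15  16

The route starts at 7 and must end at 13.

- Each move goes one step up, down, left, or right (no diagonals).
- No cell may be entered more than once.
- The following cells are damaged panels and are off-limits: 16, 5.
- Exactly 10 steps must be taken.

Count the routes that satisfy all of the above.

7

Need simple routes of exactly 10 moves from 7 to 13 (Manhattan distance 4, so 3 moves are spent on a detour and 3 undoing it).
Enumerating: 7 3 4 8 12 11 15 14 10 9 13 | 7 11 12 8 4 3 2 6 10 14 13 | 7 11 12 8 4 3 2 6 10 9 13 | 7 6 2 3 4 8 12 11 15 14 13 | 7 6 2 3 4 8 12 11 10 14 13 | 7 6 2 3 4 8 12 11 10 9 13 | 7 8 4 3 2 6 10 11 15 14 13.
That gives 7 routes.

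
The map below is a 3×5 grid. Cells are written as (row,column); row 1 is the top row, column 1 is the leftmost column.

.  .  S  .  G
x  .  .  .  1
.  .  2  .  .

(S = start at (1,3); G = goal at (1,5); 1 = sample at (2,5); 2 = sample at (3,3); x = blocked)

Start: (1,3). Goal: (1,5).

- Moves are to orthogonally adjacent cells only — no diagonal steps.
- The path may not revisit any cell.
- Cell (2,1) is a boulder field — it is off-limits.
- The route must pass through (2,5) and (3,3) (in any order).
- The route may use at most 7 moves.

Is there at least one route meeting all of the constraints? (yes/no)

yes

One route that works: (1,3) → (2,3) → (3,3) → (3,4) → (2,4) → (2,5) → (1,5).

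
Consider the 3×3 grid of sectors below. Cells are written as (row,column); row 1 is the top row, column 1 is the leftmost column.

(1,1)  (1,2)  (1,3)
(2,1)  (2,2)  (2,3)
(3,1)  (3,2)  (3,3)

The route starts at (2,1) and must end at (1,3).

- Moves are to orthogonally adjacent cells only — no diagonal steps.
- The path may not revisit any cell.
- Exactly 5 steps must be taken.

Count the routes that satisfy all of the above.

5

Need simple routes of exactly 5 moves from (2,1) to (1,3) (Manhattan distance 3, so 1 moves are spent on a detour and 1 undoing it).
Enumerating: (2,1) (1,1) (1,2) (2,2) (2,3) (1,3) | (2,1) (3,1) (3,2) (2,2) (1,2) (1,3) | (2,1) (3,1) (3,2) (2,2) (2,3) (1,3) | (2,1) (3,1) (3,2) (3,3) (2,3) (1,3) | (2,1) (2,2) (3,2) (3,3) (2,3) (1,3).
That gives 5 routes.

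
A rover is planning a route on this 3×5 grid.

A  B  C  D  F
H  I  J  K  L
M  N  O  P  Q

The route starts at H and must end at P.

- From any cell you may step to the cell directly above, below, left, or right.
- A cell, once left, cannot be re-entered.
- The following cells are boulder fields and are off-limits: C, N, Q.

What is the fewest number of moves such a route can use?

4

The Manhattan distance from H to P is |2−3| + |1−4| = 4, so at least 4 moves are needed.
A route of 4 moves achieves this: H → I → J → O → P.
Since 4 matches the lower bound, it is optimal.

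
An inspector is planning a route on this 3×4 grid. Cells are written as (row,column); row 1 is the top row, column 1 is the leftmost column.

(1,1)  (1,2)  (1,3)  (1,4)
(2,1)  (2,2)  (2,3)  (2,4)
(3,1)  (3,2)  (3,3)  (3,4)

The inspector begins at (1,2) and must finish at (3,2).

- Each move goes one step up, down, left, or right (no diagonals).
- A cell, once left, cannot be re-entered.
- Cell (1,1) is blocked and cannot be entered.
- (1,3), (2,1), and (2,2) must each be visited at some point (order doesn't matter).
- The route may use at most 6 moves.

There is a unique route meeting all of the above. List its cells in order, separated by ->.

Any route must reach (1,3), (2,1), and (2,2) and still end at (3,2) within 6 moves, so the order of the required stops is forced.
Route from (1,2): right to (1,3), down to (2,3), 2× left (reaching (2,1)), down to (3,1), right to (3,2) — 6 moves in all.
Check: all required cells visited; 6 ≤ 6 moves.

(1,2) -> (1,3) -> (2,3) -> (2,2) -> (2,1) -> (3,1) -> (3,2)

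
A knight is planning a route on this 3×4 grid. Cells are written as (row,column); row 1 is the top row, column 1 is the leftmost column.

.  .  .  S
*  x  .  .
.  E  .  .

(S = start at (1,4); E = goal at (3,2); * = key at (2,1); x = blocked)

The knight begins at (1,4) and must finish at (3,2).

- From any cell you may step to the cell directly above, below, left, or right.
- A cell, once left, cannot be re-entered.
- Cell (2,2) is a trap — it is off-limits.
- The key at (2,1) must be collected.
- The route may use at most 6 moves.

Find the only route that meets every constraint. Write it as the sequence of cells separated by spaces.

Any route must reach (2,1) and still end at (3,2) within 6 moves, so the order of the required stops is forced.
Route from (1,4): left 3 to (1,1), down 2 to (3,1), right 1 to (3,2) — 6 moves in all.
Check: all required cells visited; 6 ≤ 6 moves.

(1,4) (1,3) (1,2) (1,1) (2,1) (3,1) (3,2)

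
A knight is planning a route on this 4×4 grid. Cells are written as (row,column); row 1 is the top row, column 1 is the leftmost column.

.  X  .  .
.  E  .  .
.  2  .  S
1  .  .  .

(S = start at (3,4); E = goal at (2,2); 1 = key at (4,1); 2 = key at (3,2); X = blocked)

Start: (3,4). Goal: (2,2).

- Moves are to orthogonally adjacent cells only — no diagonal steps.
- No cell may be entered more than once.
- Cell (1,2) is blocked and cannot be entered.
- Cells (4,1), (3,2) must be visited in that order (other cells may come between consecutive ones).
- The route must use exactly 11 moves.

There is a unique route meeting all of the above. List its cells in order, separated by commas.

The waypoints must appear in the order (4,1), (3,2), with no cell reused.
Route from (3,4): 2× up (reaching (1,4)), left to (1,3), 3× down (reaching (4,3)), 2× left (reaching (4,1)), up to (3,1), right to (3,2), up to (2,2) — 11 moves in all.
Check: order respected (1 at step 8, 2 at step 10); 11 moves as required.

(3,4), (2,4), (1,4), (1,3), (2,3), (3,3), (4,3), (4,2), (4,1), (3,1), (3,2), (2,2)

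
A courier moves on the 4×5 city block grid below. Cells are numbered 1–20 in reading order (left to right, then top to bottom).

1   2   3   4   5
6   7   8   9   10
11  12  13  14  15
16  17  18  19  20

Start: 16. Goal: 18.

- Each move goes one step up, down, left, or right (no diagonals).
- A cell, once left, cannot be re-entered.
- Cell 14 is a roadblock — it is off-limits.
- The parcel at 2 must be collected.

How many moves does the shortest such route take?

8

Any route passes through 2 somewhere between 16 and 18. Summing Manhattan distances along the two legs (16 → 2 → 18) gives a lower bound of 4 + 4 = 8 moves.
A route of 8 moves achieves this: 16 → 11 → 6 → 1 → 2 → 7 → 12 → 17 → 18.
Since 8 matches the lower bound, it is optimal.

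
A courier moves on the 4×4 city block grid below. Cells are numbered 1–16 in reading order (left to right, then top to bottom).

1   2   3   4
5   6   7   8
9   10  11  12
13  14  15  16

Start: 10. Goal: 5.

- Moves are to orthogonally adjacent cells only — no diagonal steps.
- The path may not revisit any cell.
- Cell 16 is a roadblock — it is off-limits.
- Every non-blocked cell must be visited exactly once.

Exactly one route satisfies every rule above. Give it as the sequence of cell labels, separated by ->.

Need to visit all 15 open cells exactly once, starting at 10 and ending at 5.
Route from 10: left 1 to 9, down 1 to 13, right 2 to 15, up 1 to 11, right 1 to 12, up 2 to 4, left 1 to 3, down 1 to 7, left 1 to 6, up 1 to 2, left 1 to 1, down 1 to 5 — 14 moves in all.
Check: all 15 open cells covered.

10 -> 9 -> 13 -> 14 -> 15 -> 11 -> 12 -> 8 -> 4 -> 3 -> 7 -> 6 -> 2 -> 1 -> 5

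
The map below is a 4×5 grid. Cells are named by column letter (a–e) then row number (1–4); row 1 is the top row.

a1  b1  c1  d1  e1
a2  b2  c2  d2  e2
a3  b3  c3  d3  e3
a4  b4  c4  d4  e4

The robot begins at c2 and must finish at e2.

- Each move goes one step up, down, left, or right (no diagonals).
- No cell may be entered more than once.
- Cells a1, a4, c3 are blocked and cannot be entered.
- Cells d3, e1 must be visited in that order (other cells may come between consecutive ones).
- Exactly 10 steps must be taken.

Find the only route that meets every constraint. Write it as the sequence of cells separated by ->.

The waypoints must appear in the order d3, e1, with no cell reused.
Route from c2: left to b2, 2× down (reaching b4), 2× right (reaching d4), 3× up (reaching d1), right to e1, down to e2 — 10 moves in all.
Check: order respected (d3 at step 6, e1 at step 9); 10 moves as required.

c2 -> b2 -> b3 -> b4 -> c4 -> d4 -> d3 -> d2 -> d1 -> e1 -> e2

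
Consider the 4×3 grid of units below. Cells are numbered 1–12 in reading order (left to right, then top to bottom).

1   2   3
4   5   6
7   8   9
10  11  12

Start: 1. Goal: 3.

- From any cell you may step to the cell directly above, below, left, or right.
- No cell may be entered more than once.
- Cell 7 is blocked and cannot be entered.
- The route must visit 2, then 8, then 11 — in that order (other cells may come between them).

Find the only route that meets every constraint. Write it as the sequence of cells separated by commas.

1, 2, 5, 8, 11, 12, 9, 6, 3

The waypoints must appear in the order 2, 8, 11, with no cell reused.
Route from 1: right to 2, 3× down (reaching 11), right to 12, 3× up (reaching 3) — 8 moves in all.
Check: order respected (2 at step 1, 8 at step 3, 11 at step 4).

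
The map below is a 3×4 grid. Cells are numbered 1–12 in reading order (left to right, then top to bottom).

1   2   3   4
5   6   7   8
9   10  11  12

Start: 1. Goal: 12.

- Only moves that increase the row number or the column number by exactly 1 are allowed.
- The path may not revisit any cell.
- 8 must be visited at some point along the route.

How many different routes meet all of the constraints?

A right/down-only route from 1 to 12 makes exactly 2 down-moves and 3 right-moves in some order.
With no other constraints that would be C(5,2) = 10 routes.
Split at 8 and multiply the segment counts: 1→8: 4; 8→12: 1; product = 4.
That gives 4 routes.

4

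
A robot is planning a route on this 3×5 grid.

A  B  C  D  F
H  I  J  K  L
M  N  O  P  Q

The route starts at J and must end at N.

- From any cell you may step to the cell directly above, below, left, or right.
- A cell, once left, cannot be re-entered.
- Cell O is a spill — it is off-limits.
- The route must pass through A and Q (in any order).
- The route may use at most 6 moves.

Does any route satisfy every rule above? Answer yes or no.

no

Even ignoring the no-revisit rule, getting from J to N, taking the cheapest ordering J → Q → A → N needs at least 3 + 6 + 3 = 12 moves (Manhattan distance per leg), which exceeds the 6-move limit.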